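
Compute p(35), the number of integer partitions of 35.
p(35) = 14883

Compute p(n) via the recurrence p(n, m) = p(n, m−1) + p(n−m, m), where p(n, m) counts partitions of n with all parts ≤ m and p(n) = p(n, n). The base cases are p(0, m) = 1 and p(n, 0) = 0 for n > 0. Filling the table yields p(35) = 14883. (Euler's pentagonal recurrence is an alternative.)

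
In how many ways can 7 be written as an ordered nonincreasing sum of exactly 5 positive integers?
p(7, 5 parts) = 2

Partitions of n into exactly k parts ↔ partitions of n − k into at most k parts (subtract 1 from each part). For n = 7, k = 5, the partitions are: 3+1+1+1+1, 2+2+1+1+1. Count = 2.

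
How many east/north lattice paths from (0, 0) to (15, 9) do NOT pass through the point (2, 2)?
Number of paths = 842384

Total paths from (0, 0) to (15, 9): C(24, 15) = 1307504. Paths through (2, 2): (paths (0, 0) → (2, 2)) × (paths (2, 2) → (15, 9)) = C(4, 2) · C(20, 13) = 6 · 77520 = 465120. Avoidance count = 1307504 − 465120 = 842384.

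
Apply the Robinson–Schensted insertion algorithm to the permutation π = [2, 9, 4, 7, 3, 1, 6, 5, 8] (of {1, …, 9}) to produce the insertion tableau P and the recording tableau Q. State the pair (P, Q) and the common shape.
P = [1, 3, 5, 8] / [2, 6] / [4, 7] / [9];  Q = [1, 2, 4, 9] / [3, 7] / [5, 8] / [6];  common shape = (4, 2, 2, 1)

Row-insert the values π_1, π_2, … into P one at a time, bumping the leftmost entry strictly greater than the inserted value down to the next row. The recording tableau Q records, in position (i, j), the step at which that cell was added to P.
  Insert 2 (step 1): P = [2];  Q = [1]
  Insert 9 (step 2): P = [2, 9];  Q = [1, 2]
  Insert 4 (step 3): P = [2, 4] / [9];  Q = [1, 2] / [3]
  Insert 7 (step 4): P = [2, 4, 7] / [9];  Q = [1, 2, 4] / [3]
  Insert 3 (step 5): P = [2, 3, 7] / [4] / [9];  Q = [1, 2, 4] / [3] / [5]
  Insert 1 (step 6): P = [1, 3, 7] / [2] / [4] / [9];  Q = [1, 2, 4] / [3] / [5] / [6]
  Insert 6 (step 7): P = [1, 3, 6] / [2, 7] / [4] / [9];  Q = [1, 2, 4] / [3, 7] / [5] / [6]
  Insert 5 (step 8): P = [1, 3, 5] / [2, 6] / [4, 7] / [9];  Q = [1, 2, 4] / [3, 7] / [5, 8] / [6]
  Insert 8 (step 9): P = [1, 3, 5, 8] / [2, 6] / [4, 7] / [9];  Q = [1, 2, 4, 9] / [3, 7] / [5, 8] / [6]
Final shape: (4, 2, 2, 1).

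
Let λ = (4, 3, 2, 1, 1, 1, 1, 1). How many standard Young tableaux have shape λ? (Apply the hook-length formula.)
# SYT of shape (4, 3, 2, 1, 1, 1, 1, 1) = 23296

Hook-length formula: f^λ = n! / Π hook(c), product over all cells c of the Young diagram. For λ = (4, 3, 2, 1, 1, 1, 1, 1), n = 14 boxes. Hook lengths by row (left-to-right, top-to-bottom): [11, 5, 3, 1]; [9, 3, 1]; [7, 1]; [5]; [4]; [3]; [2]; [1]. Product of hooks = 3742200. So f^λ = 14! / 3742200 = 87178291200 / 3742200 = 23296.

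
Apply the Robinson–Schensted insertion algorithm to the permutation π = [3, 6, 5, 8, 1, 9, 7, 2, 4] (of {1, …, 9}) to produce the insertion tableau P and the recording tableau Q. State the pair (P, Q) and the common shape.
P = [1, 2, 4, 9] / [3, 5, 7] / [6, 8];  Q = [1, 2, 4, 6] / [3, 7, 9] / [5, 8];  common shape = (4, 3, 2)

Row-insert the values π_1, π_2, … into P one at a time, bumping the leftmost entry strictly greater than the inserted value down to the next row. The recording tableau Q records, in position (i, j), the step at which that cell was added to P.
  Insert 3 (step 1): P = [3];  Q = [1]
  Insert 6 (step 2): P = [3, 6];  Q = [1, 2]
  Insert 5 (step 3): P = [3, 5] / [6];  Q = [1, 2] / [3]
  Insert 8 (step 4): P = [3, 5, 8] / [6];  Q = [1, 2, 4] / [3]
  Insert 1 (step 5): P = [1, 5, 8] / [3] / [6];  Q = [1, 2, 4] / [3] / [5]
  Insert 9 (step 6): P = [1, 5, 8, 9] / [3] / [6];  Q = [1, 2, 4, 6] / [3] / [5]
  Insert 7 (step 7): P = [1, 5, 7, 9] / [3, 8] / [6];  Q = [1, 2, 4, 6] / [3, 7] / [5]
  Insert 2 (step 8): P = [1, 2, 7, 9] / [3, 5] / [6, 8];  Q = [1, 2, 4, 6] / [3, 7] / [5, 8]
  Insert 4 (step 9): P = [1, 2, 4, 9] / [3, 5, 7] / [6, 8];  Q = [1, 2, 4, 6] / [3, 7, 9] / [5, 8]
Final shape: (4, 3, 2).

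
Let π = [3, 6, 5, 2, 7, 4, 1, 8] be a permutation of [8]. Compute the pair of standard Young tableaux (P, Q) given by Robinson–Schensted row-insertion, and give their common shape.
P = [1, 4, 7, 8] / [2, 5] / [3] / [6];  Q = [1, 2, 5, 8] / [3, 6] / [4] / [7];  common shape = (4, 2, 1, 1)

Row-insert the values π_1, π_2, … into P one at a time, bumping the leftmost entry strictly greater than the inserted value down to the next row. The recording tableau Q records, in position (i, j), the step at which that cell was added to P.
  Insert 3 (step 1): P = [3];  Q = [1]
  Insert 6 (step 2): P = [3, 6];  Q = [1, 2]
  Insert 5 (step 3): P = [3, 5] / [6];  Q = [1, 2] / [3]
  Insert 2 (step 4): P = [2, 5] / [3] / [6];  Q = [1, 2] / [3] / [4]
  Insert 7 (step 5): P = [2, 5, 7] / [3] / [6];  Q = [1, 2, 5] / [3] / [4]
  Insert 4 (step 6): P = [2, 4, 7] / [3, 5] / [6];  Q = [1, 2, 5] / [3, 6] / [4]
  Insert 1 (step 7): P = [1, 4, 7] / [2, 5] / [3] / [6];  Q = [1, 2, 5] / [3, 6] / [4] / [7]
  Insert 8 (step 8): P = [1, 4, 7, 8] / [2, 5] / [3] / [6];  Q = [1, 2, 5, 8] / [3, 6] / [4] / [7]
Final shape: (4, 2, 1, 1).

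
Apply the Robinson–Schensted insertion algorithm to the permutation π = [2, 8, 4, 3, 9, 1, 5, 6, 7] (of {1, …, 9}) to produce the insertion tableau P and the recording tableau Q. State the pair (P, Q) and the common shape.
P = [1, 3, 5, 6, 7] / [2, 9] / [4] / [8];  Q = [1, 2, 5, 8, 9] / [3, 7] / [4] / [6];  common shape = (5, 2, 1, 1)

Row-insert the values π_1, π_2, … into P one at a time, bumping the leftmost entry strictly greater than the inserted value down to the next row. The recording tableau Q records, in position (i, j), the step at which that cell was added to P.
  Insert 2 (step 1): P = [2];  Q = [1]
  Insert 8 (step 2): P = [2, 8];  Q = [1, 2]
  Insert 4 (step 3): P = [2, 4] / [8];  Q = [1, 2] / [3]
  Insert 3 (step 4): P = [2, 3] / [4] / [8];  Q = [1, 2] / [3] / [4]
  Insert 9 (step 5): P = [2, 3, 9] / [4] / [8];  Q = [1, 2, 5] / [3] / [4]
  Insert 1 (step 6): P = [1, 3, 9] / [2] / [4] / [8];  Q = [1, 2, 5] / [3] / [4] / [6]
  Insert 5 (step 7): P = [1, 3, 5] / [2, 9] / [4] / [8];  Q = [1, 2, 5] / [3, 7] / [4] / [6]
  Insert 6 (step 8): P = [1, 3, 5, 6] / [2, 9] / [4] / [8];  Q = [1, 2, 5, 8] / [3, 7] / [4] / [6]
  Insert 7 (step 9): P = [1, 3, 5, 6, 7] / [2, 9] / [4] / [8];  Q = [1, 2, 5, 8, 9] / [3, 7] / [4] / [6]
Final shape: (5, 2, 1, 1).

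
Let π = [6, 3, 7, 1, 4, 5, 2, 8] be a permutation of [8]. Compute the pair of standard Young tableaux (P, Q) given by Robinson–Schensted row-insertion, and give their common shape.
P = [1, 2, 5, 8] / [3, 4] / [6, 7];  Q = [1, 3, 6, 8] / [2, 5] / [4, 7];  common shape = (4, 2, 2)

Row-insert the values π_1, π_2, … into P one at a time, bumping the leftmost entry strictly greater than the inserted value down to the next row. The recording tableau Q records, in position (i, j), the step at which that cell was added to P.
  Insert 6 (step 1): P = [6];  Q = [1]
  Insert 3 (step 2): P = [3] / [6];  Q = [1] / [2]
  Insert 7 (step 3): P = [3, 7] / [6];  Q = [1, 3] / [2]
  Insert 1 (step 4): P = [1, 7] / [3] / [6];  Q = [1, 3] / [2] / [4]
  Insert 4 (step 5): P = [1, 4] / [3, 7] / [6];  Q = [1, 3] / [2, 5] / [4]
  Insert 5 (step 6): P = [1, 4, 5] / [3, 7] / [6];  Q = [1, 3, 6] / [2, 5] / [4]
  Insert 2 (step 7): P = [1, 2, 5] / [3, 4] / [6, 7];  Q = [1, 3, 6] / [2, 5] / [4, 7]
  Insert 8 (step 8): P = [1, 2, 5, 8] / [3, 4] / [6, 7];  Q = [1, 3, 6, 8] / [2, 5] / [4, 7]
Final shape: (4, 2, 2).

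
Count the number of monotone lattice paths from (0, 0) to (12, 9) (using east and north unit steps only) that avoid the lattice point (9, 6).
Number of paths = 193830

Total paths from (0, 0) to (12, 9): C(21, 12) = 293930. Paths through (9, 6): (paths (0, 0) → (9, 6)) × (paths (9, 6) → (12, 9)) = C(15, 9) · C(6, 3) = 5005 · 20 = 100100. Avoidance count = 293930 − 100100 = 193830.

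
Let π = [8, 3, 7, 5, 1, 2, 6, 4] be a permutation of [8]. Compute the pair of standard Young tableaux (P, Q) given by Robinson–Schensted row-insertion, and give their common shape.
P = [1, 2, 4] / [3, 5, 6] / [7] / [8];  Q = [1, 3, 7] / [2, 6, 8] / [4] / [5];  common shape = (3, 3, 1, 1)

Row-insert the values π_1, π_2, … into P one at a time, bumping the leftmost entry strictly greater than the inserted value down to the next row. The recording tableau Q records, in position (i, j), the step at which that cell was added to P.
  Insert 8 (step 1): P = [8];  Q = [1]
  Insert 3 (step 2): P = [3] / [8];  Q = [1] / [2]
  Insert 7 (step 3): P = [3, 7] / [8];  Q = [1, 3] / [2]
  Insert 5 (step 4): P = [3, 5] / [7] / [8];  Q = [1, 3] / [2] / [4]
  Insert 1 (step 5): P = [1, 5] / [3] / [7] / [8];  Q = [1, 3] / [2] / [4] / [5]
  Insert 2 (step 6): P = [1, 2] / [3, 5] / [7] / [8];  Q = [1, 3] / [2, 6] / [4] / [5]
  Insert 6 (step 7): P = [1, 2, 6] / [3, 5] / [7] / [8];  Q = [1, 3, 7] / [2, 6] / [4] / [5]
  Insert 4 (step 8): P = [1, 2, 4] / [3, 5, 6] / [7] / [8];  Q = [1, 3, 7] / [2, 6, 8] / [4] / [5]
Final shape: (3, 3, 1, 1).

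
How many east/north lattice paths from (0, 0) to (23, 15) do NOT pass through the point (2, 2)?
Number of paths = 9903384000

Total paths from (0, 0) to (23, 15): C(38, 23) = 15471286560. Paths through (2, 2): (paths (0, 0) → (2, 2)) × (paths (2, 2) → (23, 15)) = C(4, 2) · C(34, 21) = 6 · 927983760 = 5567902560. Avoidance count = 15471286560 − 5567902560 = 9903384000.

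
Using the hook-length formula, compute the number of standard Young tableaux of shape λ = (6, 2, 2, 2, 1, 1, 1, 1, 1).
# SYT of shape (6, 2, 2, 2, 1, 1, 1, 1, 1) = 364650

Hook-length formula: f^λ = n! / Π hook(c), product over all cells c of the Young diagram. For λ = (6, 2, 2, 2, 1, 1, 1, 1, 1), n = 17 boxes. Hook lengths by row (left-to-right, top-to-bottom): [14, 8, 4, 3, 2, 1]; [9, 3]; [8, 2]; [7, 1]; [5]; [4]; [3]; [2]; [1]. Product of hooks = 975421440. So f^λ = 17! / 975421440 = 355687428096000 / 975421440 = 364650.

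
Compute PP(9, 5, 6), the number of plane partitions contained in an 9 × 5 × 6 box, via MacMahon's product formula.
PP(9, 5, 6) = 72261531710368

Evaluate the triple product over i = 1..9, j = 1..5, k = 1..6. The factors are (2/1) · (3/2) · (4/3) · (5/4) · (6/5) · (7/6) · (3/2) · (4/3) · … (270 factors total). The numerators and denominators telescope so the product is an integer; carrying out the multiplication exactly gives PP(9, 5, 6) = 72261531710368.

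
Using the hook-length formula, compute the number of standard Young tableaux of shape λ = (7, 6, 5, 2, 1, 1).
# SYT of shape (7, 6, 5, 2, 1, 1) = 2048574528

Hook-length formula: f^λ = n! / Π hook(c), product over all cells c of the Young diagram. For λ = (7, 6, 5, 2, 1, 1), n = 22 boxes. Hook lengths by row (left-to-right, top-to-bottom): [12, 9, 7, 6, 5, 3, 1]; [10, 7, 5, 4, 3, 1]; [8, 5, 3, 2, 1]; [4, 1]; [2]; [1]. Product of hooks = 548674560000. So f^λ = 22! / 548674560000 = 1124000727777607680000 / 548674560000 = 2048574528.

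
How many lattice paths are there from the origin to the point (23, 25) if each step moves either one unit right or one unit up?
Number of paths = 30957699535776

A monotone lattice path from (0, 0) to (23, 25) consists of 23 east steps and 25 north steps in some order, so it is determined by which 23 of the 48 steps are east. The count is C(48, 23) = 30957699535776.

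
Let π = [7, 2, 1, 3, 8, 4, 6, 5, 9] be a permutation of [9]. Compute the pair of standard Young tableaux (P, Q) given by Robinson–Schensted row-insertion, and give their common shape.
P = [1, 3, 4, 5, 9] / [2, 6] / [7, 8];  Q = [1, 4, 5, 7, 9] / [2, 6] / [3, 8];  common shape = (5, 2, 2)

Row-insert the values π_1, π_2, … into P one at a time, bumping the leftmost entry strictly greater than the inserted value down to the next row. The recording tableau Q records, in position (i, j), the step at which that cell was added to P.
  Insert 7 (step 1): P = [7];  Q = [1]
  Insert 2 (step 2): P = [2] / [7];  Q = [1] / [2]
  Insert 1 (step 3): P = [1] / [2] / [7];  Q = [1] / [2] / [3]
  Insert 3 (step 4): P = [1, 3] / [2] / [7];  Q = [1, 4] / [2] / [3]
  Insert 8 (step 5): P = [1, 3, 8] / [2] / [7];  Q = [1, 4, 5] / [2] / [3]
  Insert 4 (step 6): P = [1, 3, 4] / [2, 8] / [7];  Q = [1, 4, 5] / [2, 6] / [3]
  Insert 6 (step 7): P = [1, 3, 4, 6] / [2, 8] / [7];  Q = [1, 4, 5, 7] / [2, 6] / [3]
  Insert 5 (step 8): P = [1, 3, 4, 5] / [2, 6] / [7, 8];  Q = [1, 4, 5, 7] / [2, 6] / [3, 8]
  Insert 9 (step 9): P = [1, 3, 4, 5, 9] / [2, 6] / [7, 8];  Q = [1, 4, 5, 7, 9] / [2, 6] / [3, 8]
Final shape: (5, 2, 2).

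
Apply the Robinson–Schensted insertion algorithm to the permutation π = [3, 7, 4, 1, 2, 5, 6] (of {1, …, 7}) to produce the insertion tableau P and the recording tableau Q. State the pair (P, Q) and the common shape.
P = [1, 2, 5, 6] / [3, 4] / [7];  Q = [1, 2, 6, 7] / [3, 5] / [4];  common shape = (4, 2, 1)

Row-insert the values π_1, π_2, … into P one at a time, bumping the leftmost entry strictly greater than the inserted value down to the next row. The recording tableau Q records, in position (i, j), the step at which that cell was added to P.
  Insert 3 (step 1): P = [3];  Q = [1]
  Insert 7 (step 2): P = [3, 7];  Q = [1, 2]
  Insert 4 (step 3): P = [3, 4] / [7];  Q = [1, 2] / [3]
  Insert 1 (step 4): P = [1, 4] / [3] / [7];  Q = [1, 2] / [3] / [4]
  Insert 2 (step 5): P = [1, 2] / [3, 4] / [7];  Q = [1, 2] / [3, 5] / [4]
  Insert 5 (step 6): P = [1, 2, 5] / [3, 4] / [7];  Q = [1, 2, 6] / [3, 5] / [4]
  Insert 6 (step 7): P = [1, 2, 5, 6] / [3, 4] / [7];  Q = [1, 2, 6, 7] / [3, 5] / [4]
Final shape: (4, 2, 1).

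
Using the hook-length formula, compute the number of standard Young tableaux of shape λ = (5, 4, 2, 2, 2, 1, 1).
# SYT of shape (5, 4, 2, 2, 2, 1, 1) = 2165800

Hook-length formula: f^λ = n! / Π hook(c), product over all cells c of the Young diagram. For λ = (5, 4, 2, 2, 2, 1, 1), n = 17 boxes. Hook lengths by row (left-to-right, top-to-bottom): [11, 8, 4, 3, 1]; [9, 6, 2, 1]; [6, 3]; [5, 2]; [4, 1]; [2]; [1]. Product of hooks = 164229120. So f^λ = 17! / 164229120 = 355687428096000 / 164229120 = 2165800.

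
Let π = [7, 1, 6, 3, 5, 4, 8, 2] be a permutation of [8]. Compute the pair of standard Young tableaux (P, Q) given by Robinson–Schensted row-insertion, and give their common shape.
P = [1, 2, 4, 8] / [3] / [5] / [6] / [7];  Q = [1, 3, 5, 7] / [2] / [4] / [6] / [8];  common shape = (4, 1, 1, 1, 1)

Row-insert the values π_1, π_2, … into P one at a time, bumping the leftmost entry strictly greater than the inserted value down to the next row. The recording tableau Q records, in position (i, j), the step at which that cell was added to P.
  Insert 7 (step 1): P = [7];  Q = [1]
  Insert 1 (step 2): P = [1] / [7];  Q = [1] / [2]
  Insert 6 (step 3): P = [1, 6] / [7];  Q = [1, 3] / [2]
  Insert 3 (step 4): P = [1, 3] / [6] / [7];  Q = [1, 3] / [2] / [4]
  Insert 5 (step 5): P = [1, 3, 5] / [6] / [7];  Q = [1, 3, 5] / [2] / [4]
  Insert 4 (step 6): P = [1, 3, 4] / [5] / [6] / [7];  Q = [1, 3, 5] / [2] / [4] / [6]
  Insert 8 (step 7): P = [1, 3, 4, 8] / [5] / [6] / [7];  Q = [1, 3, 5, 7] / [2] / [4] / [6]
  Insert 2 (step 8): P = [1, 2, 4, 8] / [3] / [5] / [6] / [7];  Q = [1, 3, 5, 7] / [2] / [4] / [6] / [8]
Final shape: (4, 1, 1, 1, 1).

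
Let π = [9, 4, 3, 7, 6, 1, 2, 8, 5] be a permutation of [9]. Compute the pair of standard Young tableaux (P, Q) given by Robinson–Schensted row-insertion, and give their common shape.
P = [1, 2, 5] / [3, 6, 8] / [4, 7] / [9];  Q = [1, 4, 8] / [2, 5, 9] / [3, 7] / [6];  common shape = (3, 3, 2, 1)

Row-insert the values π_1, π_2, … into P one at a time, bumping the leftmost entry strictly greater than the inserted value down to the next row. The recording tableau Q records, in position (i, j), the step at which that cell was added to P.
  Insert 9 (step 1): P = [9];  Q = [1]
  Insert 4 (step 2): P = [4] / [9];  Q = [1] / [2]
  Insert 3 (step 3): P = [3] / [4] / [9];  Q = [1] / [2] / [3]
  Insert 7 (step 4): P = [3, 7] / [4] / [9];  Q = [1, 4] / [2] / [3]
  Insert 6 (step 5): P = [3, 6] / [4, 7] / [9];  Q = [1, 4] / [2, 5] / [3]
  Insert 1 (step 6): P = [1, 6] / [3, 7] / [4] / [9];  Q = [1, 4] / [2, 5] / [3] / [6]
  Insert 2 (step 7): P = [1, 2] / [3, 6] / [4, 7] / [9];  Q = [1, 4] / [2, 5] / [3, 7] / [6]
  Insert 8 (step 8): P = [1, 2, 8] / [3, 6] / [4, 7] / [9];  Q = [1, 4, 8] / [2, 5] / [3, 7] / [6]
  Insert 5 (step 9): P = [1, 2, 5] / [3, 6, 8] / [4, 7] / [9];  Q = [1, 4, 8] / [2, 5, 9] / [3, 7] / [6]
Final shape: (3, 3, 2, 1).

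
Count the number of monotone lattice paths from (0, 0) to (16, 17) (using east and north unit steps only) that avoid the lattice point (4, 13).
Number of paths = 1162471510

Total paths from (0, 0) to (16, 17): C(33, 16) = 1166803110. Paths through (4, 13): (paths (0, 0) → (4, 13)) × (paths (4, 13) → (16, 17)) = C(17, 4) · C(16, 12) = 2380 · 1820 = 4331600. Avoidance count = 1166803110 − 4331600 = 1162471510.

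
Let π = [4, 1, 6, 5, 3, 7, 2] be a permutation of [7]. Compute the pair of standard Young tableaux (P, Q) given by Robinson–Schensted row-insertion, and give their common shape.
P = [1, 2, 7] / [3, 5] / [4] / [6];  Q = [1, 3, 6] / [2, 4] / [5] / [7];  common shape = (3, 2, 1, 1)

Row-insert the values π_1, π_2, … into P one at a time, bumping the leftmost entry strictly greater than the inserted value down to the next row. The recording tableau Q records, in position (i, j), the step at which that cell was added to P.
  Insert 4 (step 1): P = [4];  Q = [1]
  Insert 1 (step 2): P = [1] / [4];  Q = [1] / [2]
  Insert 6 (step 3): P = [1, 6] / [4];  Q = [1, 3] / [2]
  Insert 5 (step 4): P = [1, 5] / [4, 6];  Q = [1, 3] / [2, 4]
  Insert 3 (step 5): P = [1, 3] / [4, 5] / [6];  Q = [1, 3] / [2, 4] / [5]
  Insert 7 (step 6): P = [1, 3, 7] / [4, 5] / [6];  Q = [1, 3, 6] / [2, 4] / [5]
  Insert 2 (step 7): P = [1, 2, 7] / [3, 5] / [4] / [6];  Q = [1, 3, 6] / [2, 4] / [5] / [7]
Final shape: (3, 2, 1, 1).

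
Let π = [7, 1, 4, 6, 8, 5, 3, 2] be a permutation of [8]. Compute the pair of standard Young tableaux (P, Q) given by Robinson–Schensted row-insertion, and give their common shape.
P = [1, 2, 5, 8] / [3] / [4] / [6] / [7];  Q = [1, 3, 4, 5] / [2] / [6] / [7] / [8];  common shape = (4, 1, 1, 1, 1)

Row-insert the values π_1, π_2, … into P one at a time, bumping the leftmost entry strictly greater than the inserted value down to the next row. The recording tableau Q records, in position (i, j), the step at which that cell was added to P.
  Insert 7 (step 1): P = [7];  Q = [1]
  Insert 1 (step 2): P = [1] / [7];  Q = [1] / [2]
  Insert 4 (step 3): P = [1, 4] / [7];  Q = [1, 3] / [2]
  Insert 6 (step 4): P = [1, 4, 6] / [7];  Q = [1, 3, 4] / [2]
  Insert 8 (step 5): P = [1, 4, 6, 8] / [7];  Q = [1, 3, 4, 5] / [2]
  Insert 5 (step 6): P = [1, 4, 5, 8] / [6] / [7];  Q = [1, 3, 4, 5] / [2] / [6]
  Insert 3 (step 7): P = [1, 3, 5, 8] / [4] / [6] / [7];  Q = [1, 3, 4, 5] / [2] / [6] / [7]
  Insert 2 (step 8): P = [1, 2, 5, 8] / [3] / [4] / [6] / [7];  Q = [1, 3, 4, 5] / [2] / [6] / [7] / [8]
Final shape: (4, 1, 1, 1, 1).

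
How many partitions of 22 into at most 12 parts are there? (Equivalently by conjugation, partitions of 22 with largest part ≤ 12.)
p(22, parts ≤ 12) = 905

Use the recurrence p(n, m) = p(n, m−1) + p(n−m, m): either the largest part is < m (count p(n, m−1)) or the largest part is exactly m (remove one copy of m, count p(n−m, m)). With p(0, ·) = 1 this gives p(22, parts ≤ 12) = 905. (By conjugating Young diagrams, this also counts partitions of 22 into at most 12 parts.)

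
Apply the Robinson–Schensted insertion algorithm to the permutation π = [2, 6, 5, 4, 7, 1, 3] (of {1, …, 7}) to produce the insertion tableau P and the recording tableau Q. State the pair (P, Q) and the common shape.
P = [1, 3, 7] / [2, 4] / [5] / [6];  Q = [1, 2, 5] / [3, 7] / [4] / [6];  common shape = (3, 2, 1, 1)

Row-insert the values π_1, π_2, … into P one at a time, bumping the leftmost entry strictly greater than the inserted value down to the next row. The recording tableau Q records, in position (i, j), the step at which that cell was added to P.
  Insert 2 (step 1): P = [2];  Q = [1]
  Insert 6 (step 2): P = [2, 6];  Q = [1, 2]
  Insert 5 (step 3): P = [2, 5] / [6];  Q = [1, 2] / [3]
  Insert 4 (step 4): P = [2, 4] / [5] / [6];  Q = [1, 2] / [3] / [4]
  Insert 7 (step 5): P = [2, 4, 7] / [5] / [6];  Q = [1, 2, 5] / [3] / [4]
  Insert 1 (step 6): P = [1, 4, 7] / [2] / [5] / [6];  Q = [1, 2, 5] / [3] / [4] / [6]
  Insert 3 (step 7): P = [1, 3, 7] / [2, 4] / [5] / [6];  Q = [1, 2, 5] / [3, 7] / [4] / [6]
Final shape: (3, 2, 1, 1).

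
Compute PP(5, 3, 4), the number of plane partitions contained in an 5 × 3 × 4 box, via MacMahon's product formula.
PP(5, 3, 4) = 116424

Evaluate the triple product over i = 1..5, j = 1..3, k = 1..4. The factors are (2/1) · (3/2) · (4/3) · (5/4) · (3/2) · (4/3) · (5/4) · (6/5) · … (60 factors total). The numerators and denominators telescope so the product is an integer; carrying out the multiplication exactly gives PP(5, 3, 4) = 116424.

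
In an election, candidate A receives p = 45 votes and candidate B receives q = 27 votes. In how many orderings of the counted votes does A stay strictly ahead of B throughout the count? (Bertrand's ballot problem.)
Strict-lead orderings = 11752797069016395728

Total orderings of the 72 votes with 45 for A: C(72, 45) = 47011188276065582912. By the Bertrand ballot formula (Cycle Lemma / reflection principle), the number of orderings in which A is strictly ahead of B throughout is (p − q)/(p + q) · C(p + q, p) = (45 − 27)/(45 + 27) · 47011188276065582912 = 11752797069016395728.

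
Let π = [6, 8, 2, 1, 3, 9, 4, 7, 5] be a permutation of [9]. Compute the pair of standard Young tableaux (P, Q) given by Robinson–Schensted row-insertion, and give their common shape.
P = [1, 3, 4, 5] / [2, 7, 9] / [6, 8];  Q = [1, 2, 6, 8] / [3, 5, 7] / [4, 9];  common shape = (4, 3, 2)

Row-insert the values π_1, π_2, … into P one at a time, bumping the leftmost entry strictly greater than the inserted value down to the next row. The recording tableau Q records, in position (i, j), the step at which that cell was added to P.
  Insert 6 (step 1): P = [6];  Q = [1]
  Insert 8 (step 2): P = [6, 8];  Q = [1, 2]
  Insert 2 (step 3): P = [2, 8] / [6];  Q = [1, 2] / [3]
  Insert 1 (step 4): P = [1, 8] / [2] / [6];  Q = [1, 2] / [3] / [4]
  Insert 3 (step 5): P = [1, 3] / [2, 8] / [6];  Q = [1, 2] / [3, 5] / [4]
  Insert 9 (step 6): P = [1, 3, 9] / [2, 8] / [6];  Q = [1, 2, 6] / [3, 5] / [4]
  Insert 4 (step 7): P = [1, 3, 4] / [2, 8, 9] / [6];  Q = [1, 2, 6] / [3, 5, 7] / [4]
  Insert 7 (step 8): P = [1, 3, 4, 7] / [2, 8, 9] / [6];  Q = [1, 2, 6, 8] / [3, 5, 7] / [4]
  Insert 5 (step 9): P = [1, 3, 4, 5] / [2, 7, 9] / [6, 8];  Q = [1, 2, 6, 8] / [3, 5, 7] / [4, 9]
Final shape: (4, 3, 2).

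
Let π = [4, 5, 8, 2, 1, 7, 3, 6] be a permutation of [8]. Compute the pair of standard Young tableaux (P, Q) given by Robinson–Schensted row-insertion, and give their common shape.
P = [1, 3, 6] / [2, 5, 7] / [4, 8];  Q = [1, 2, 3] / [4, 6, 8] / [5, 7];  common shape = (3, 3, 2)

Row-insert the values π_1, π_2, … into P one at a time, bumping the leftmost entry strictly greater than the inserted value down to the next row. The recording tableau Q records, in position (i, j), the step at which that cell was added to P.
  Insert 4 (step 1): P = [4];  Q = [1]
  Insert 5 (step 2): P = [4, 5];  Q = [1, 2]
  Insert 8 (step 3): P = [4, 5, 8];  Q = [1, 2, 3]
  Insert 2 (step 4): P = [2, 5, 8] / [4];  Q = [1, 2, 3] / [4]
  Insert 1 (step 5): P = [1, 5, 8] / [2] / [4];  Q = [1, 2, 3] / [4] / [5]
  Insert 7 (step 6): P = [1, 5, 7] / [2, 8] / [4];  Q = [1, 2, 3] / [4, 6] / [5]
  Insert 3 (step 7): P = [1, 3, 7] / [2, 5] / [4, 8];  Q = [1, 2, 3] / [4, 6] / [5, 7]
  Insert 6 (step 8): P = [1, 3, 6] / [2, 5, 7] / [4, 8];  Q = [1, 2, 3] / [4, 6, 8] / [5, 7]
Final shape: (3, 3, 2).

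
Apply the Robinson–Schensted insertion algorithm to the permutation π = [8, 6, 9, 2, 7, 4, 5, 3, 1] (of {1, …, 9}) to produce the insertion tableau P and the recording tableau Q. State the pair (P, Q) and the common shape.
P = [1, 3, 5] / [2, 7] / [4, 9] / [6] / [8];  Q = [1, 3, 7] / [2, 5] / [4, 6] / [8] / [9];  common shape = (3, 2, 2, 1, 1)

Row-insert the values π_1, π_2, … into P one at a time, bumping the leftmost entry strictly greater than the inserted value down to the next row. The recording tableau Q records, in position (i, j), the step at which that cell was added to P.
  Insert 8 (step 1): P = [8];  Q = [1]
  Insert 6 (step 2): P = [6] / [8];  Q = [1] / [2]
  Insert 9 (step 3): P = [6, 9] / [8];  Q = [1, 3] / [2]
  Insert 2 (step 4): P = [2, 9] / [6] / [8];  Q = [1, 3] / [2] / [4]
  Insert 7 (step 5): P = [2, 7] / [6, 9] / [8];  Q = [1, 3] / [2, 5] / [4]
  Insert 4 (step 6): P = [2, 4] / [6, 7] / [8, 9];  Q = [1, 3] / [2, 5] / [4, 6]
  Insert 5 (step 7): P = [2, 4, 5] / [6, 7] / [8, 9];  Q = [1, 3, 7] / [2, 5] / [4, 6]
  Insert 3 (step 8): P = [2, 3, 5] / [4, 7] / [6, 9] / [8];  Q = [1, 3, 7] / [2, 5] / [4, 6] / [8]
  Insert 1 (step 9): P = [1, 3, 5] / [2, 7] / [4, 9] / [6] / [8];  Q = [1, 3, 7] / [2, 5] / [4, 6] / [8] / [9]
Final shape: (3, 2, 2, 1, 1).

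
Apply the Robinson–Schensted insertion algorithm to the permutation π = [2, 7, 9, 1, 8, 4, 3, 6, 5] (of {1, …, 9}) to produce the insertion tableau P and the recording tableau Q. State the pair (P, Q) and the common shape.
P = [1, 3, 5] / [2, 4, 6] / [7, 8] / [9];  Q = [1, 2, 3] / [4, 5, 8] / [6, 9] / [7];  common shape = (3, 3, 2, 1)

Row-insert the values π_1, π_2, … into P one at a time, bumping the leftmost entry strictly greater than the inserted value down to the next row. The recording tableau Q records, in position (i, j), the step at which that cell was added to P.
  Insert 2 (step 1): P = [2];  Q = [1]
  Insert 7 (step 2): P = [2, 7];  Q = [1, 2]
  Insert 9 (step 3): P = [2, 7, 9];  Q = [1, 2, 3]
  Insert 1 (step 4): P = [1, 7, 9] / [2];  Q = [1, 2, 3] / [4]
  Insert 8 (step 5): P = [1, 7, 8] / [2, 9];  Q = [1, 2, 3] / [4, 5]
  Insert 4 (step 6): P = [1, 4, 8] / [2, 7] / [9];  Q = [1, 2, 3] / [4, 5] / [6]
  Insert 3 (step 7): P = [1, 3, 8] / [2, 4] / [7] / [9];  Q = [1, 2, 3] / [4, 5] / [6] / [7]
  Insert 6 (step 8): P = [1, 3, 6] / [2, 4, 8] / [7] / [9];  Q = [1, 2, 3] / [4, 5, 8] / [6] / [7]
  Insert 5 (step 9): P = [1, 3, 5] / [2, 4, 6] / [7, 8] / [9];  Q = [1, 2, 3] / [4, 5, 8] / [6, 9] / [7]
Final shape: (3, 3, 2, 1).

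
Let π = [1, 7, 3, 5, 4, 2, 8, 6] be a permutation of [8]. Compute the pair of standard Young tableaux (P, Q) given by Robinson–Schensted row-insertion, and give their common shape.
P = [1, 2, 4, 6] / [3, 8] / [5] / [7];  Q = [1, 2, 4, 7] / [3, 8] / [5] / [6];  common shape = (4, 2, 1, 1)

Row-insert the values π_1, π_2, … into P one at a time, bumping the leftmost entry strictly greater than the inserted value down to the next row. The recording tableau Q records, in position (i, j), the step at which that cell was added to P.
  Insert 1 (step 1): P = [1];  Q = [1]
  Insert 7 (step 2): P = [1, 7];  Q = [1, 2]
  Insert 3 (step 3): P = [1, 3] / [7];  Q = [1, 2] / [3]
  Insert 5 (step 4): P = [1, 3, 5] / [7];  Q = [1, 2, 4] / [3]
  Insert 4 (step 5): P = [1, 3, 4] / [5] / [7];  Q = [1, 2, 4] / [3] / [5]
  Insert 2 (step 6): P = [1, 2, 4] / [3] / [5] / [7];  Q = [1, 2, 4] / [3] / [5] / [6]
  Insert 8 (step 7): P = [1, 2, 4, 8] / [3] / [5] / [7];  Q = [1, 2, 4, 7] / [3] / [5] / [6]
  Insert 6 (step 8): P = [1, 2, 4, 6] / [3, 8] / [5] / [7];  Q = [1, 2, 4, 7] / [3, 8] / [5] / [6]
Final shape: (4, 2, 1, 1).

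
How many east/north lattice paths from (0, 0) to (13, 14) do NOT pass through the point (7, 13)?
Number of paths = 19515660

Total paths from (0, 0) to (13, 14): C(27, 13) = 20058300. Paths through (7, 13): (paths (0, 0) → (7, 13)) × (paths (7, 13) → (13, 14)) = C(20, 7) · C(7, 6) = 77520 · 7 = 542640. Avoidance count = 20058300 − 542640 = 19515660.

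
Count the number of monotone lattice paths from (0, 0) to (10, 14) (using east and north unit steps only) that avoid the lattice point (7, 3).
Number of paths = 1917576

Total paths from (0, 0) to (10, 14): C(24, 10) = 1961256. Paths through (7, 3): (paths (0, 0) → (7, 3)) × (paths (7, 3) → (10, 14)) = C(10, 7) · C(14, 3) = 120 · 364 = 43680. Avoidance count = 1961256 − 43680 = 1917576.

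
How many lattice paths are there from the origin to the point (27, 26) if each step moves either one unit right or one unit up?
Number of paths = 973469712824056

A monotone lattice path from (0, 0) to (27, 26) consists of 27 east steps and 26 north steps in some order, so it is determined by which 27 of the 53 steps are east. The count is C(53, 27) = 973469712824056.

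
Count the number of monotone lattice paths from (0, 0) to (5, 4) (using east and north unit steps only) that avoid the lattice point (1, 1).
Number of paths = 56

Total paths from (0, 0) to (5, 4): C(9, 5) = 126. Paths through (1, 1): (paths (0, 0) → (1, 1)) × (paths (1, 1) → (5, 4)) = C(2, 1) · C(7, 4) = 2 · 35 = 70. Avoidance count = 126 − 70 = 56.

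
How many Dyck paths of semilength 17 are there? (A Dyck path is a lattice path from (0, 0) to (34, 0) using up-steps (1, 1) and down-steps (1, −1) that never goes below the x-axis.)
C_17 = 129644790

These Dyck paths are counted by the Catalan number C_n = (1/(n + 1)) · C(2n, n). For n = 17: C_17 = (1/18) · C(34, 17) = 2333606220/18 = 129644790.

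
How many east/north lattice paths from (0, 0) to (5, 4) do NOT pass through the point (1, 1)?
Number of paths = 56

Total paths from (0, 0) to (5, 4): C(9, 5) = 126. Paths through (1, 1): (paths (0, 0) → (1, 1)) × (paths (1, 1) → (5, 4)) = C(2, 1) · C(7, 4) = 2 · 35 = 70. Avoidance count = 126 − 70 = 56.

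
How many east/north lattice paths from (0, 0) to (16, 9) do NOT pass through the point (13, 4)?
Number of paths = 1909695

Total paths from (0, 0) to (16, 9): C(25, 16) = 2042975. Paths through (13, 4): (paths (0, 0) → (13, 4)) × (paths (13, 4) → (16, 9)) = C(17, 13) · C(8, 3) = 2380 · 56 = 133280. Avoidance count = 2042975 − 133280 = 1909695.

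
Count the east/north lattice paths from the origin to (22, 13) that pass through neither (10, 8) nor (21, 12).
Number of paths = 615387996

Inclusion–exclusion. Total paths: C(35, 22) = 1476337800. Through P₁: C(18, 10)·C(17, 12) = 270774504. Through P₂: C(33, 21)·C(2, 1) = 709634640. Since P₁ is strictly southwest of P₂, a monotone path through both must visit P₁ then P₂; paths through both = C(18, 10)·C(15, 11)·C(2, 1) = 119459340. Avoid both = 1476337800 − 270774504 − 709634640 + 119459340 = 615387996.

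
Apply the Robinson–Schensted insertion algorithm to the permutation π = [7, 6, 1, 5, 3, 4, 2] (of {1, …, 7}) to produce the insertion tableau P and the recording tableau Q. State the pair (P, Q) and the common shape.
P = [1, 2, 4] / [3] / [5] / [6] / [7];  Q = [1, 4, 6] / [2] / [3] / [5] / [7];  common shape = (3, 1, 1, 1, 1)

Row-insert the values π_1, π_2, … into P one at a time, bumping the leftmost entry strictly greater than the inserted value down to the next row. The recording tableau Q records, in position (i, j), the step at which that cell was added to P.
  Insert 7 (step 1): P = [7];  Q = [1]
  Insert 6 (step 2): P = [6] / [7];  Q = [1] / [2]
  Insert 1 (step 3): P = [1] / [6] / [7];  Q = [1] / [2] / [3]
  Insert 5 (step 4): P = [1, 5] / [6] / [7];  Q = [1, 4] / [2] / [3]
  Insert 3 (step 5): P = [1, 3] / [5] / [6] / [7];  Q = [1, 4] / [2] / [3] / [5]
  Insert 4 (step 6): P = [1, 3, 4] / [5] / [6] / [7];  Q = [1, 4, 6] / [2] / [3] / [5]
  Insert 2 (step 7): P = [1, 2, 4] / [3] / [5] / [6] / [7];  Q = [1, 4, 6] / [2] / [3] / [5] / [7]
Final shape: (3, 1, 1, 1, 1).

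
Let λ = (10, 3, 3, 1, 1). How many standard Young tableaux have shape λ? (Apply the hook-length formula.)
# SYT of shape (10, 3, 3, 1, 1) = 1145664

Hook-length formula: f^λ = n! / Π hook(c), product over all cells c of the Young diagram. For λ = (10, 3, 3, 1, 1), n = 18 boxes. Hook lengths by row (left-to-right, top-to-bottom): [14, 11, 10, 7, 6, 5, 4, 3, 2, 1]; [6, 3, 2]; [5, 2, 1]; [2]; [1]. Product of hooks = 5588352000. So f^λ = 18! / 5588352000 = 6402373705728000 / 5588352000 = 1145664.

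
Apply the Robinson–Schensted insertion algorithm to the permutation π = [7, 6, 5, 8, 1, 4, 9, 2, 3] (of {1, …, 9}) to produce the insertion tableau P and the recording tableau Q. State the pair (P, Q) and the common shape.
P = [1, 2, 3] / [4, 8, 9] / [5] / [6] / [7];  Q = [1, 4, 7] / [2, 6, 9] / [3] / [5] / [8];  common shape = (3, 3, 1, 1, 1)

Row-insert the values π_1, π_2, … into P one at a time, bumping the leftmost entry strictly greater than the inserted value down to the next row. The recording tableau Q records, in position (i, j), the step at which that cell was added to P.
  Insert 7 (step 1): P = [7];  Q = [1]
  Insert 6 (step 2): P = [6] / [7];  Q = [1] / [2]
  Insert 5 (step 3): P = [5] / [6] / [7];  Q = [1] / [2] / [3]
  Insert 8 (step 4): P = [5, 8] / [6] / [7];  Q = [1, 4] / [2] / [3]
  Insert 1 (step 5): P = [1, 8] / [5] / [6] / [7];  Q = [1, 4] / [2] / [3] / [5]
  Insert 4 (step 6): P = [1, 4] / [5, 8] / [6] / [7];  Q = [1, 4] / [2, 6] / [3] / [5]
  Insert 9 (step 7): P = [1, 4, 9] / [5, 8] / [6] / [7];  Q = [1, 4, 7] / [2, 6] / [3] / [5]
  Insert 2 (step 8): P = [1, 2, 9] / [4, 8] / [5] / [6] / [7];  Q = [1, 4, 7] / [2, 6] / [3] / [5] / [8]
  Insert 3 (step 9): P = [1, 2, 3] / [4, 8, 9] / [5] / [6] / [7];  Q = [1, 4, 7] / [2, 6, 9] / [3] / [5] / [8]
Final shape: (3, 3, 1, 1, 1).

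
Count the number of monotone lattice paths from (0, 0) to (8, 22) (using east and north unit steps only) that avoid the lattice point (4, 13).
Number of paths = 4151225

Total paths from (0, 0) to (8, 22): C(30, 8) = 5852925. Paths through (4, 13): (paths (0, 0) → (4, 13)) × (paths (4, 13) → (8, 22)) = C(17, 4) · C(13, 4) = 2380 · 715 = 1701700. Avoidance count = 5852925 − 1701700 = 4151225.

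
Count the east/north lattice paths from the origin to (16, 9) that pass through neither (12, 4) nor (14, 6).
Number of paths = 1535255

Inclusion–exclusion. Total paths: C(25, 16) = 2042975. Through P₁: C(16, 12)·C(9, 4) = 229320. Through P₂: C(20, 14)·C(5, 2) = 387600. Since P₁ is strictly southwest of P₂, a monotone path through both must visit P₁ then P₂; paths through both = C(16, 12)·C(4, 2)·C(5, 2) = 109200. Avoid both = 2042975 − 229320 − 387600 + 109200 = 1535255.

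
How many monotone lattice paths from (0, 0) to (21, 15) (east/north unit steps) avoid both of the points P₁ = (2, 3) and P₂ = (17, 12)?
Number of paths = 2797965985

Inclusion–exclusion. Total paths: C(36, 21) = 5567902560. Through P₁: C(5, 2)·C(31, 19) = 1411205250. Through P₂: C(29, 17)·C(7, 4) = 1816357725. Since P₁ is strictly southwest of P₂, a monotone path through both must visit P₁ then P₂; paths through both = C(5, 2)·C(24, 15)·C(7, 4) = 457626400. Avoid both = 5567902560 − 1411205250 − 1816357725 + 457626400 = 2797965985.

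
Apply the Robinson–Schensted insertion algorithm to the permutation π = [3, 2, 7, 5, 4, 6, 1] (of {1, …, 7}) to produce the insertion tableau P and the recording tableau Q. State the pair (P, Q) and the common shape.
P = [1, 4, 6] / [2, 5] / [3] / [7];  Q = [1, 3, 6] / [2, 4] / [5] / [7];  common shape = (3, 2, 1, 1)

Row-insert the values π_1, π_2, … into P one at a time, bumping the leftmost entry strictly greater than the inserted value down to the next row. The recording tableau Q records, in position (i, j), the step at which that cell was added to P.
  Insert 3 (step 1): P = [3];  Q = [1]
  Insert 2 (step 2): P = [2] / [3];  Q = [1] / [2]
  Insert 7 (step 3): P = [2, 7] / [3];  Q = [1, 3] / [2]
  Insert 5 (step 4): P = [2, 5] / [3, 7];  Q = [1, 3] / [2, 4]
  Insert 4 (step 5): P = [2, 4] / [3, 5] / [7];  Q = [1, 3] / [2, 4] / [5]
  Insert 6 (step 6): P = [2, 4, 6] / [3, 5] / [7];  Q = [1, 3, 6] / [2, 4] / [5]
  Insert 1 (step 7): P = [1, 4, 6] / [2, 5] / [3] / [7];  Q = [1, 3, 6] / [2, 4] / [5] / [7]
Final shape: (3, 2, 1, 1).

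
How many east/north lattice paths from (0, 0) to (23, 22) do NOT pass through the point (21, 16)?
Number of paths = 3756193673040

Total paths from (0, 0) to (23, 22): C(45, 23) = 4116715363800. Paths through (21, 16): (paths (0, 0) → (21, 16)) × (paths (21, 16) → (23, 22)) = C(37, 21) · C(8, 2) = 12875774670 · 28 = 360521690760. Avoidance count = 4116715363800 − 360521690760 = 3756193673040.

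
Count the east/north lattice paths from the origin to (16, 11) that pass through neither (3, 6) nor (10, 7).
Number of paths = 8375223

Inclusion–exclusion. Total paths: C(27, 16) = 13037895. Through P₁: C(9, 3)·C(18, 13) = 719712. Through P₂: C(17, 10)·C(10, 6) = 4084080. Since P₁ is strictly southwest of P₂, a monotone path through both must visit P₁ then P₂; paths through both = C(9, 3)·C(8, 7)·C(10, 6) = 141120. Avoid both = 13037895 − 719712 − 4084080 + 141120 = 8375223.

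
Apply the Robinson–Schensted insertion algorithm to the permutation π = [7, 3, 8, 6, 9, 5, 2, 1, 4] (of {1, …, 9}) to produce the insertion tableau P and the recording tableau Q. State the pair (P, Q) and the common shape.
P = [1, 4, 9] / [2, 5] / [3, 8] / [6] / [7];  Q = [1, 3, 5] / [2, 4] / [6, 9] / [7] / [8];  common shape = (3, 2, 2, 1, 1)

Row-insert the values π_1, π_2, … into P one at a time, bumping the leftmost entry strictly greater than the inserted value down to the next row. The recording tableau Q records, in position (i, j), the step at which that cell was added to P.
  Insert 7 (step 1): P = [7];  Q = [1]
  Insert 3 (step 2): P = [3] / [7];  Q = [1] / [2]
  Insert 8 (step 3): P = [3, 8] / [7];  Q = [1, 3] / [2]
  Insert 6 (step 4): P = [3, 6] / [7, 8];  Q = [1, 3] / [2, 4]
  Insert 9 (step 5): P = [3, 6, 9] / [7, 8];  Q = [1, 3, 5] / [2, 4]
  Insert 5 (step 6): P = [3, 5, 9] / [6, 8] / [7];  Q = [1, 3, 5] / [2, 4] / [6]
  Insert 2 (step 7): P = [2, 5, 9] / [3, 8] / [6] / [7];  Q = [1, 3, 5] / [2, 4] / [6] / [7]
  Insert 1 (step 8): P = [1, 5, 9] / [2, 8] / [3] / [6] / [7];  Q = [1, 3, 5] / [2, 4] / [6] / [7] / [8]
  Insert 4 (step 9): P = [1, 4, 9] / [2, 5] / [3, 8] / [6] / [7];  Q = [1, 3, 5] / [2, 4] / [6, 9] / [7] / [8]
Final shape: (3, 2, 2, 1, 1).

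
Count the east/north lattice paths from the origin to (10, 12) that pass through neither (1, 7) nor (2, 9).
Number of paths = 625515

Inclusion–exclusion. Total paths: C(22, 10) = 646646. Through P₁: C(8, 1)·C(14, 9) = 16016. Through P₂: C(11, 2)·C(11, 8) = 9075. Since P₁ is strictly southwest of P₂, a monotone path through both must visit P₁ then P₂; paths through both = C(8, 1)·C(3, 1)·C(11, 8) = 3960. Avoid both = 646646 − 16016 − 9075 + 3960 = 625515.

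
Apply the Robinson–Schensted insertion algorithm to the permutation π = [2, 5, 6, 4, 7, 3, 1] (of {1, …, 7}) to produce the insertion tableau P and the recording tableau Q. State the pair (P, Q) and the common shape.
P = [1, 3, 6, 7] / [2] / [4] / [5];  Q = [1, 2, 3, 5] / [4] / [6] / [7];  common shape = (4, 1, 1, 1)

Row-insert the values π_1, π_2, … into P one at a time, bumping the leftmost entry strictly greater than the inserted value down to the next row. The recording tableau Q records, in position (i, j), the step at which that cell was added to P.
  Insert 2 (step 1): P = [2];  Q = [1]
  Insert 5 (step 2): P = [2, 5];  Q = [1, 2]
  Insert 6 (step 3): P = [2, 5, 6];  Q = [1, 2, 3]
  Insert 4 (step 4): P = [2, 4, 6] / [5];  Q = [1, 2, 3] / [4]
  Insert 7 (step 5): P = [2, 4, 6, 7] / [5];  Q = [1, 2, 3, 5] / [4]
  Insert 3 (step 6): P = [2, 3, 6, 7] / [4] / [5];  Q = [1, 2, 3, 5] / [4] / [6]
  Insert 1 (step 7): P = [1, 3, 6, 7] / [2] / [4] / [5];  Q = [1, 2, 3, 5] / [4] / [6] / [7]
Final shape: (4, 1, 1, 1).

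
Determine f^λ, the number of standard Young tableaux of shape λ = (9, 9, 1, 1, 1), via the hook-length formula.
# SYT of shape (9, 9, 1, 1, 1) = 3730650

Hook-length formula: f^λ = n! / Π hook(c), product over all cells c of the Young diagram. For λ = (9, 9, 1, 1, 1), n = 21 boxes. Hook lengths by row (left-to-right, top-to-bottom): [13, 9, 8, 7, 6, 5, 4, 3, 2]; [12, 8, 7, 6, 5, 4, 3, 2, 1]; [3]; [2]; [1]. Product of hooks = 13694917017600. So f^λ = 21! / 13694917017600 = 51090942171709440000 / 13694917017600 = 3730650.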